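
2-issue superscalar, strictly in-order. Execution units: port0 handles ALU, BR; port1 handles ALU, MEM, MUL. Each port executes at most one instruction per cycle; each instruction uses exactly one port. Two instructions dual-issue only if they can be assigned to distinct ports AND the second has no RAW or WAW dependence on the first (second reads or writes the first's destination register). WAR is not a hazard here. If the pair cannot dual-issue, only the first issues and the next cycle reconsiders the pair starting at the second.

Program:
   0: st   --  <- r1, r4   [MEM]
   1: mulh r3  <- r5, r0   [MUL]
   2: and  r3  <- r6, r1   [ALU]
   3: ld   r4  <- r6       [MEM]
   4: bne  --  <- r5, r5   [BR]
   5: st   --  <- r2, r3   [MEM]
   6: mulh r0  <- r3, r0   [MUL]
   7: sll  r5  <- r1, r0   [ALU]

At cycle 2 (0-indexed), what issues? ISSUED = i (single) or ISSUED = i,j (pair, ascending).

ISSUED = 2,3

c0: i0 st  no-port MEM/MUL
c1: i1 mulh  WAW r3
c2: i2&i3 and;ld  2-wide
c3: i4&i5 bne;st  2-wide
c4: i6 mulh  RAW r0
c5: i7 sll  tail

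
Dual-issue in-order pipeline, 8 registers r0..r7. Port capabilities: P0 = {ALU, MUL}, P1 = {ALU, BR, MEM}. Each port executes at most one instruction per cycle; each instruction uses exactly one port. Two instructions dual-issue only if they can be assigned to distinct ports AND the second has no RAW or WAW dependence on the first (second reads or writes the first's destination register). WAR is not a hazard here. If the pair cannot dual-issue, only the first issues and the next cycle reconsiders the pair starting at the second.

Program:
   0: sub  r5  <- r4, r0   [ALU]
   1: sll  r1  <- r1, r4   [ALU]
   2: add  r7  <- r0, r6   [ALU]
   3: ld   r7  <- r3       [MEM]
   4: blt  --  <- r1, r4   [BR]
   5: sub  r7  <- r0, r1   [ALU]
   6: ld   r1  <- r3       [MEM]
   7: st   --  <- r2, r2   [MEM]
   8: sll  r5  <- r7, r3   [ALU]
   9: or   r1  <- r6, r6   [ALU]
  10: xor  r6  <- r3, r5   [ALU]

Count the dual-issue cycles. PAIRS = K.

#0 head=0: sub.ALU;sll.ALU i0&i1 2-wide
#1 head=2: add.ALU i2 WAW r7
#2 head=3: ld.MEM i3 no-port MEM/BR
#3 head=4: blt.BR;sub.ALU i4&i5 2-wide
#4 head=6: ld.MEM i6 no-port MEM/MEM
#5 head=7: st.MEM;sll.ALU i7&i8 2-wide
#6 head=9: or.ALU;xor.ALU i9&i10 2-wide

PAIRS = 4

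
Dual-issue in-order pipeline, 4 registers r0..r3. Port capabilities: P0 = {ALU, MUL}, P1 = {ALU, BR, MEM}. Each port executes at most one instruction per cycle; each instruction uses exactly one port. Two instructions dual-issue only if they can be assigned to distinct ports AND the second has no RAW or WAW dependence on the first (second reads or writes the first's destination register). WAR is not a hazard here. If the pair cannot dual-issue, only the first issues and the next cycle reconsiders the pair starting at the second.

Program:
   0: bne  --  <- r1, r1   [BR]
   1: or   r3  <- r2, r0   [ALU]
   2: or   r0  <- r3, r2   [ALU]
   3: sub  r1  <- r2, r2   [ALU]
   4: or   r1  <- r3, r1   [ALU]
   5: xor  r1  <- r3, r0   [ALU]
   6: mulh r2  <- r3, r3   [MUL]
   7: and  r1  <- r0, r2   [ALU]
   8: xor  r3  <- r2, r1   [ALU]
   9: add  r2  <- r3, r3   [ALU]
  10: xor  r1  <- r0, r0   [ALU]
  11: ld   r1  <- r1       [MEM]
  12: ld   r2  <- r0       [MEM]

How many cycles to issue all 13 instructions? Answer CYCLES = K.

[0] i0,i1  bne.BR/or.ALU  -- 2-wide
[1] i2,i3  or.ALU/sub.ALU  -- 2-wide
[2] i4  or.ALU  -- WAW r1
[3] i5,i6  xor.ALU/mulh.MUL  -- 2-wide
[4] i7  and.ALU  -- RAW r1
[5] i8  xor.ALU  -- RAW r3
[6] i9,i10  add.ALU/xor.ALU  -- 2-wide
[7] i11  ld.MEM  -- no-port MEM/MEM
[8] i12  ld.MEM  -- tail

CYCLES = 9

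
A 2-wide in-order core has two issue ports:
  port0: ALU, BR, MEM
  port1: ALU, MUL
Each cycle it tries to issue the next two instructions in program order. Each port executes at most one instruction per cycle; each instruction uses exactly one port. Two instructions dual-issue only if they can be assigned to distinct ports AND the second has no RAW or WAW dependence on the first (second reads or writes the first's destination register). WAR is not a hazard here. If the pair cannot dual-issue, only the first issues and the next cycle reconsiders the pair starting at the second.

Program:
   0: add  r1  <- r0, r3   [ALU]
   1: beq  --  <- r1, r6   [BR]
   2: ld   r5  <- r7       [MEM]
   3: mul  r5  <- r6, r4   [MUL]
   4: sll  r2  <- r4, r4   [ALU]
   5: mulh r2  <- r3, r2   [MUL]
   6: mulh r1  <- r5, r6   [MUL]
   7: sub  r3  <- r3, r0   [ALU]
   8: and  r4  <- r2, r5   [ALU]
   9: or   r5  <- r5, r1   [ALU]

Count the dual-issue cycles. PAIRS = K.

PAIRS = 3

#0 head=0: add.ALU i0 RAW r1
#1 head=1: beq.BR i1 no-port BR/MEM
#2 head=2: ld.MEM i2 WAW r5
#3 head=3: mul.MUL+sll.ALU i3&i4 2-wide
#4 head=5: mulh.MUL i5 no-port MUL/MUL
#5 head=6: mulh.MUL+sub.ALU i6&i7 2-wide
#6 head=8: and.ALU+or.ALU i8&i9 2-wide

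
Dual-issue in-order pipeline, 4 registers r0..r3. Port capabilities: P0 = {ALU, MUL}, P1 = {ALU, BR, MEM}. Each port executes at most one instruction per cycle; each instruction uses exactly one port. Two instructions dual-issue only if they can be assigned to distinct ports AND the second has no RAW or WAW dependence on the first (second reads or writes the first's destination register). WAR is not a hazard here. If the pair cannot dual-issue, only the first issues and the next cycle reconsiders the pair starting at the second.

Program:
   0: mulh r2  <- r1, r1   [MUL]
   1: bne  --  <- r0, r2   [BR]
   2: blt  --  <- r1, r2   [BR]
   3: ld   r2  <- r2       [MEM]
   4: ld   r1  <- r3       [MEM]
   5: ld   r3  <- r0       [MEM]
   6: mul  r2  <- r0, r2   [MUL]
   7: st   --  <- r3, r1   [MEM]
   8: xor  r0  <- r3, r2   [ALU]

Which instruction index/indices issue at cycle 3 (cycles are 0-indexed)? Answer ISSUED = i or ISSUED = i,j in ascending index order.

ISSUED = 3

t=0 i0:mulh.MUL ; RAW r2
t=1 i1:bne.BR ; no-port BR/BR
t=2 i2:blt.BR ; no-port BR/MEM
t=3 i3:ld.MEM ; no-port MEM/MEM
t=4 i4:ld.MEM ; no-port MEM/MEM
t=5 i5+i6:ld.MEM+mul.MUL ; 2-wide
t=6 i7+i8:st.MEM+xor.ALU ; 2-wide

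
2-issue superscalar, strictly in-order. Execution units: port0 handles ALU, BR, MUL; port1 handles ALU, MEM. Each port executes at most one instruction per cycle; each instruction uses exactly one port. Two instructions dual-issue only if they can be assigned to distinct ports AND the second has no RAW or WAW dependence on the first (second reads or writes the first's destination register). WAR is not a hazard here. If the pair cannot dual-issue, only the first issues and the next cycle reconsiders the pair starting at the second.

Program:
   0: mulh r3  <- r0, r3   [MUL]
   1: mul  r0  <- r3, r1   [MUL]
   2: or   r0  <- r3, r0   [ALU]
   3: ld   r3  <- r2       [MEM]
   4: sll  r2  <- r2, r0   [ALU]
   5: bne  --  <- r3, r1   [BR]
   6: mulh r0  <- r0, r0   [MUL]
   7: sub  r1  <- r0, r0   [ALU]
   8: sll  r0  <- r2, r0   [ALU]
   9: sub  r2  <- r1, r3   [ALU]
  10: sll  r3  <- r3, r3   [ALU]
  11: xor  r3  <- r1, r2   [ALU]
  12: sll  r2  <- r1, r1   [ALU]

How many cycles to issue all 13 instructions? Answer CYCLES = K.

CYCLES = 8

#0 head=0: mulh i0 no-port MUL/MUL
#1 head=1: mul i1 RAW+WAW r0
#2 head=2: or/ld i2&i3 2-wide
#3 head=4: sll/bne i4&i5 2-wide
#4 head=6: mulh i6 RAW r0
#5 head=7: sub/sll i7&i8 2-wide
#6 head=9: sub/sll i9&i10 2-wide
#7 head=11: xor/sll i11&i12 2-wide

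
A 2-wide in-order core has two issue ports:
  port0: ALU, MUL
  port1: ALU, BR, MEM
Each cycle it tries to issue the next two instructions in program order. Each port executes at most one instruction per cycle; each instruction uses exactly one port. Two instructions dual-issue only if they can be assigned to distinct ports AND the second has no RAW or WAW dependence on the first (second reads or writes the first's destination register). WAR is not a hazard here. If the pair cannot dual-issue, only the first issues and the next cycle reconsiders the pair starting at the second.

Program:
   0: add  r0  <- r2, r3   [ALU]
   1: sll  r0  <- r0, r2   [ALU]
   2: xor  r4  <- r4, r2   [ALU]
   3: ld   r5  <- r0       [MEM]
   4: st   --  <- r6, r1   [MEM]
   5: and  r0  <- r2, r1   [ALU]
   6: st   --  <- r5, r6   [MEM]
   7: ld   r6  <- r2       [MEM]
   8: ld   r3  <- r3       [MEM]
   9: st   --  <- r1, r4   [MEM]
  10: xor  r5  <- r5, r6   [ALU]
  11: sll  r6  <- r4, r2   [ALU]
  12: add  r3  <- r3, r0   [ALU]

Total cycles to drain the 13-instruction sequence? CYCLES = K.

CYCLES = 9

  cy0 -> i0 (add.ALU) RAW+WAW r0
  cy1 -> i1&i2 (sll.ALU xor.ALU) pair
  cy2 -> i3 (ld.MEM) no-port MEM/MEM
  cy3 -> i4&i5 (st.MEM and.ALU) pair
  cy4 -> i6 (st.MEM) no-port MEM/MEM
  cy5 -> i7 (ld.MEM) no-port MEM/MEM
  cy6 -> i8 (ld.MEM) no-port MEM/MEM
  cy7 -> i9&i10 (st.MEM xor.ALU) pair
  cy8 -> i11&i12 (sll.ALU add.ALU) pair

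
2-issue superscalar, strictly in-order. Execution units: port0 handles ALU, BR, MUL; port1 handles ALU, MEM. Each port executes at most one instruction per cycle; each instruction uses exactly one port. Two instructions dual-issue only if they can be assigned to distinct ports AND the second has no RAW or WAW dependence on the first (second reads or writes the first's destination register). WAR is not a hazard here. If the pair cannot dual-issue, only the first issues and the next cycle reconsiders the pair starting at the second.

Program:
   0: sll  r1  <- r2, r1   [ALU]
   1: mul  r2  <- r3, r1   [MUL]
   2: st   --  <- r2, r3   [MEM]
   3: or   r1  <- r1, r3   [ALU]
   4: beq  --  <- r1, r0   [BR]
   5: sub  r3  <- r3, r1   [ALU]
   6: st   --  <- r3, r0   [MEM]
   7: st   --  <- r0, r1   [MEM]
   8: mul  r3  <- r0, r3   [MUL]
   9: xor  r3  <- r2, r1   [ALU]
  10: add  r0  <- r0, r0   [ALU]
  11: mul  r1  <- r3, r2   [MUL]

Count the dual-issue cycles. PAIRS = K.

t=0 i0:sll ; RAW r1
t=1 i1:mul ; RAW r2
t=2 i2+i3:st or ; pair
t=3 i4+i5:beq sub ; pair
t=4 i6:st ; no-port MEM/MEM
t=5 i7+i8:st mul ; pair
t=6 i9+i10:xor add ; pair
t=7 i11:mul ; tail

PAIRS = 4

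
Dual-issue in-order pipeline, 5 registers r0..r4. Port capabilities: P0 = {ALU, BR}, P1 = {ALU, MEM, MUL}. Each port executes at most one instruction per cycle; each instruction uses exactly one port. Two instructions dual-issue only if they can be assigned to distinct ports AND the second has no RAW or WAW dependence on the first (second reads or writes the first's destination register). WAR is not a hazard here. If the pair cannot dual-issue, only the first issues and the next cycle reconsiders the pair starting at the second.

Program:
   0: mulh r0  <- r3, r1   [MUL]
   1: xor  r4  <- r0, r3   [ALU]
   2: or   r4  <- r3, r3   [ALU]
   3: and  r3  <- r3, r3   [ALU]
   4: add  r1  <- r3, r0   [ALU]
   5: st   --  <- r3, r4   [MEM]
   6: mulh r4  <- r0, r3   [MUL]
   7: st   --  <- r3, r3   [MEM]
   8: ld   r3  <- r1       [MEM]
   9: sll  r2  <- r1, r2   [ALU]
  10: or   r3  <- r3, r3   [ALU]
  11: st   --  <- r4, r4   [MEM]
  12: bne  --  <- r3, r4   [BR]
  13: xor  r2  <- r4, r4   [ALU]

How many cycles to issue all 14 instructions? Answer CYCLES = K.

c0: i0 mulh.MUL  RAW r0
c1: i1 xor.ALU  WAW r4
c2: i2+i3 or.ALU+and.ALU  2-wide
c3: i4+i5 add.ALU+st.MEM  2-wide
c4: i6 mulh.MUL  no-port MUL/MEM
c5: i7 st.MEM  no-port MEM/MEM
c6: i8+i9 ld.MEM+sll.ALU  2-wide
c7: i10+i11 or.ALU+st.MEM  2-wide
c8: i12+i13 bne.BR+xor.ALU  2-wide

CYCLES = 9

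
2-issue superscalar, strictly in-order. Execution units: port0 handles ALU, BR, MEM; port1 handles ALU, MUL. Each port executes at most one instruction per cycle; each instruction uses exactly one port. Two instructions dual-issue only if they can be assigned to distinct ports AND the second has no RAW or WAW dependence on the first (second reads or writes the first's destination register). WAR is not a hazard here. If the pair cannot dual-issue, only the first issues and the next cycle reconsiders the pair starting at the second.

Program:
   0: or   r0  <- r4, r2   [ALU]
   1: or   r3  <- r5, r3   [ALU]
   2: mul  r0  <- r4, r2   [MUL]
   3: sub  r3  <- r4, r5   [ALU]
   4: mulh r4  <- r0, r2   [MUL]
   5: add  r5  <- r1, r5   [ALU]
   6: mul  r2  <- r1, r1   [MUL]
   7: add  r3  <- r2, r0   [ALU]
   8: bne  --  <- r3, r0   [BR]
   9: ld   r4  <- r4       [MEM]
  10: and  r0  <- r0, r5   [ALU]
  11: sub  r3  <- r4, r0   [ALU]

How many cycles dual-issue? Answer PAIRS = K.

t=0 i0/i1:or.ALU or.ALU ; dual
t=1 i2/i3:mul.MUL sub.ALU ; dual
t=2 i4/i5:mulh.MUL add.ALU ; dual
t=3 i6:mul.MUL ; RAW r2
t=4 i7:add.ALU ; RAW r3
t=5 i8:bne.BR ; no-port BR/MEM
t=6 i9/i10:ld.MEM and.ALU ; dual
t=7 i11:sub.ALU ; tail

PAIRS = 4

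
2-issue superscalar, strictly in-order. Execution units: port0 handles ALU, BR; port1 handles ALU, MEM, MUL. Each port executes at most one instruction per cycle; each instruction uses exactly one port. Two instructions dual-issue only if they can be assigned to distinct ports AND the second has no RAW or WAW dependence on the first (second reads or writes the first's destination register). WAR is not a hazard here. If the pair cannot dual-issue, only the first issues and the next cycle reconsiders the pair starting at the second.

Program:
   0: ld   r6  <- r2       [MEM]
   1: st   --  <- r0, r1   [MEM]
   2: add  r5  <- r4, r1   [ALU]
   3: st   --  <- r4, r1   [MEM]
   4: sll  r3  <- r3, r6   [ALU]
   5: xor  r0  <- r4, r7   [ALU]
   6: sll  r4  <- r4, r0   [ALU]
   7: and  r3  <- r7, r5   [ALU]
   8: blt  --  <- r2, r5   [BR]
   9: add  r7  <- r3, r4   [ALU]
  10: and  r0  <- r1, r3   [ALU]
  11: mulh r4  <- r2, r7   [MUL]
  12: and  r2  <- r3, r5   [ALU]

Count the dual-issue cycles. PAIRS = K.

PAIRS = 5

  cy0 -> i0 (ld) no-port MEM/MEM
  cy1 -> i1/i2 (st;add) pair
  cy2 -> i3/i4 (st;sll) pair
  cy3 -> i5 (xor) RAW r0
  cy4 -> i6/i7 (sll;and) pair
  cy5 -> i8/i9 (blt;add) pair
  cy6 -> i10/i11 (and;mulh) pair
  cy7 -> i12 (and) tail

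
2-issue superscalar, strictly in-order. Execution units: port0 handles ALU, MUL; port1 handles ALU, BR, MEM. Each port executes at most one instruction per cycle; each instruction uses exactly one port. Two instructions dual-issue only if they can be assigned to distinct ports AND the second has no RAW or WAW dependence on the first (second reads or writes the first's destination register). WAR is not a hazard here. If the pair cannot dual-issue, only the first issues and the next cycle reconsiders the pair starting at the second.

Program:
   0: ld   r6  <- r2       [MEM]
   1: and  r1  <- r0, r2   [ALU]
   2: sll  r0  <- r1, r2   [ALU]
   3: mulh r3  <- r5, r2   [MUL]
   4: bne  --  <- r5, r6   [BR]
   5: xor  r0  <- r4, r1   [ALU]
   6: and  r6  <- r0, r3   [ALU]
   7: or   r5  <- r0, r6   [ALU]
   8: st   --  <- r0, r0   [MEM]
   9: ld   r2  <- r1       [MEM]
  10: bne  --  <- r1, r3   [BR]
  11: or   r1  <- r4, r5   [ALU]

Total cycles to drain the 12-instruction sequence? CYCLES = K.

0. ld.MEM;and.ALU @i0/i1  | pair
1. sll.ALU;mulh.MUL @i2/i3  | pair
2. bne.BR;xor.ALU @i4/i5  | pair
3. and.ALU @i6  | RAW r6
4. or.ALU;st.MEM @i7/i8  | pair
5. ld.MEM @i9  | no-port MEM/BR
6. bne.BR;or.ALU @i10/i11  | pair

CYCLES = 7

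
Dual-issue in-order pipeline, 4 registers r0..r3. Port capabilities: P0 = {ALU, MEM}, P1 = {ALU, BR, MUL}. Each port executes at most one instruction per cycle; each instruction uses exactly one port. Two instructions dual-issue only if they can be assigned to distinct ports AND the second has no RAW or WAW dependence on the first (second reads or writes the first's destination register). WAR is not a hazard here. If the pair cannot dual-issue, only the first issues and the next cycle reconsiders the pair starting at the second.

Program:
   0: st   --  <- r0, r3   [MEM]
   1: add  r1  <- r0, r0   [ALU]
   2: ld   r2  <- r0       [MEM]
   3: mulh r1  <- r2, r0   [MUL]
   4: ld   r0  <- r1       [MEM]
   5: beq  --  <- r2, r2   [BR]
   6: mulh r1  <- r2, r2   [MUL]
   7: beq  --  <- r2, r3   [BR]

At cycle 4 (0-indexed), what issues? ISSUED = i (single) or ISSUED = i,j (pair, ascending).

ISSUED = 6

t=0 i0/i1:st add ; pair
t=1 i2:ld ; RAW r2
t=2 i3:mulh ; RAW r1
t=3 i4/i5:ld beq ; pair
t=4 i6:mulh ; no-port MUL/BR
t=5 i7:beq ; tail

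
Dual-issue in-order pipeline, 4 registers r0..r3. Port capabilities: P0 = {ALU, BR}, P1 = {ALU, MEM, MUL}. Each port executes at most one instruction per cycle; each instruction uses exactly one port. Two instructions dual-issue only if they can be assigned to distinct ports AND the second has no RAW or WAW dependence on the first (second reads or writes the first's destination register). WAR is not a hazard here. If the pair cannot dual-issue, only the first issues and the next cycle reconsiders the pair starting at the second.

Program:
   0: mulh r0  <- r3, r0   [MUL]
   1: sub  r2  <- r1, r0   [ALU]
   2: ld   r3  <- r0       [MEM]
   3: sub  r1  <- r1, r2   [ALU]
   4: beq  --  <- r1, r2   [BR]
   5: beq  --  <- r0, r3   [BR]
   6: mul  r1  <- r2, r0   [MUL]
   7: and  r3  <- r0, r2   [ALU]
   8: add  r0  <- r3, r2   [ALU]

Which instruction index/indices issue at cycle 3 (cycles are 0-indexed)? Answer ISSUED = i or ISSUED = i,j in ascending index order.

ISSUED = 4

c0: i0 mulh.MUL  RAW r0
c1: i1,i2 sub.ALU+ld.MEM  dual
c2: i3 sub.ALU  RAW r1
c3: i4 beq.BR  no-port BR/BR
c4: i5,i6 beq.BR+mul.MUL  dual
c5: i7 and.ALU  RAW r3
c6: i8 add.ALU  tail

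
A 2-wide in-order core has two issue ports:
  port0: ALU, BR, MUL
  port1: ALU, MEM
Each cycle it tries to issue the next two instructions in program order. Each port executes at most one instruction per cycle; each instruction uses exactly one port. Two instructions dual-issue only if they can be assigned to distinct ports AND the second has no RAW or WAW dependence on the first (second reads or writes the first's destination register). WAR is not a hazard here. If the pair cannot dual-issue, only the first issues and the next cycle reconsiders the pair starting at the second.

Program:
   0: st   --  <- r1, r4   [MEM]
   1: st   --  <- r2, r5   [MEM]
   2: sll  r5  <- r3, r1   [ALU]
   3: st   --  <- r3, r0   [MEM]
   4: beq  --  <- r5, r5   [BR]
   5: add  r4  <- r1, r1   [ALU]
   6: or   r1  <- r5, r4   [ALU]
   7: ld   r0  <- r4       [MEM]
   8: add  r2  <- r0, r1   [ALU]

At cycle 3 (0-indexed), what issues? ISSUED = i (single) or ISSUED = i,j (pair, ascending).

#0 head=0: st i0 no-port MEM/MEM
#1 head=1: st sll i1,i2 2-wide
#2 head=3: st beq i3,i4 2-wide
#3 head=5: add i5 RAW r4
#4 head=6: or ld i6,i7 2-wide
#5 head=8: add i8 tail

ISSUED = 5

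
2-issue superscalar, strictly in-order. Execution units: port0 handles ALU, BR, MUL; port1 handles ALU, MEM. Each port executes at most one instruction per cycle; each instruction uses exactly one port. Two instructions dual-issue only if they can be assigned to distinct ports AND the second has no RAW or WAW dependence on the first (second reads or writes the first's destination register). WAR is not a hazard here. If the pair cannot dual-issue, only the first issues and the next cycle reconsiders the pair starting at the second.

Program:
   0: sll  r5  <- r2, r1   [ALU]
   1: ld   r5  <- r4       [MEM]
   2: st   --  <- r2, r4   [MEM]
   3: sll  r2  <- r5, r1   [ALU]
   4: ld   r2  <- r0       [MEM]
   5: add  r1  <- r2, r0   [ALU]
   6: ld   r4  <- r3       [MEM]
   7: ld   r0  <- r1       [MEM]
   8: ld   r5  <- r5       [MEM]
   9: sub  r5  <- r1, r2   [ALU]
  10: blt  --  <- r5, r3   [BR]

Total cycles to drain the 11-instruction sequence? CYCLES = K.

CYCLES = 9

#0 head=0: sll i0 WAW r5
#1 head=1: ld i1 no-port MEM/MEM
#2 head=2: st/sll i2&i3 pair
#3 head=4: ld i4 RAW r2
#4 head=5: add/ld i5&i6 pair
#5 head=7: ld i7 no-port MEM/MEM
#6 head=8: ld i8 WAW r5
#7 head=9: sub i9 RAW r5
#8 head=10: blt i10 tail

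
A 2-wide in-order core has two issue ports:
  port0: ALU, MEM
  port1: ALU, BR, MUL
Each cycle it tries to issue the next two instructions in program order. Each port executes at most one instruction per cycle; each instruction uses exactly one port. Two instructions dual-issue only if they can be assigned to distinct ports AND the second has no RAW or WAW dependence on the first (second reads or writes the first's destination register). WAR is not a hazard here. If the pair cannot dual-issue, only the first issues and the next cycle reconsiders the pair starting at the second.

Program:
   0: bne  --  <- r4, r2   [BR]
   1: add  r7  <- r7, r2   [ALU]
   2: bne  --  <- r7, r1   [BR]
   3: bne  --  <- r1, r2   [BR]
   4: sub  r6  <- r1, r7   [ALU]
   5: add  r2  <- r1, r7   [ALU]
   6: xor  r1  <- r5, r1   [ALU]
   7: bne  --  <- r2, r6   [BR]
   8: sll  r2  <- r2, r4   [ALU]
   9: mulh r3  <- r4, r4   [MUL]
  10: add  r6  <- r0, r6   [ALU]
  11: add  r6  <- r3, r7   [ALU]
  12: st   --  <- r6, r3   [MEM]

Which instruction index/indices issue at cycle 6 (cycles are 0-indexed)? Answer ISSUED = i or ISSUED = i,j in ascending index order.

[0] i0+i1  bne+add  -- pair
[1] i2  bne  -- no-port BR/BR
[2] i3+i4  bne+sub  -- pair
[3] i5+i6  add+xor  -- pair
[4] i7+i8  bne+sll  -- pair
[5] i9+i10  mulh+add  -- pair
[6] i11  add  -- RAW r6
[7] i12  st  -- tail

ISSUED = 11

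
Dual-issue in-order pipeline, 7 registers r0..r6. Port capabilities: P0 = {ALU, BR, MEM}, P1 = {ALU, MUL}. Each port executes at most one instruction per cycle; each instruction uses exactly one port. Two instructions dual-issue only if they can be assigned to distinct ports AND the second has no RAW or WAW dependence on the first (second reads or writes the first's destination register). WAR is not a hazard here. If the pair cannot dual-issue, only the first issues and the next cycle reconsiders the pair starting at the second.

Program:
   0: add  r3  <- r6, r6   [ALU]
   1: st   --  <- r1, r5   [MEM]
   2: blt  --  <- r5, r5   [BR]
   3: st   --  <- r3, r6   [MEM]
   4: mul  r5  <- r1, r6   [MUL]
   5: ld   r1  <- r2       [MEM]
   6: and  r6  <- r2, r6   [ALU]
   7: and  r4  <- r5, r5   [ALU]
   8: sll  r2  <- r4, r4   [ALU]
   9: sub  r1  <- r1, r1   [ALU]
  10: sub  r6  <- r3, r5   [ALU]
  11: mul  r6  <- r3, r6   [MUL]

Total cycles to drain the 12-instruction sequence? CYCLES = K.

[0] i0+i1  add.ALU/st.MEM  -- 2-wide
[1] i2  blt.BR  -- no-port BR/MEM
[2] i3+i4  st.MEM/mul.MUL  -- 2-wide
[3] i5+i6  ld.MEM/and.ALU  -- 2-wide
[4] i7  and.ALU  -- RAW r4
[5] i8+i9  sll.ALU/sub.ALU  -- 2-wide
[6] i10  sub.ALU  -- RAW+WAW r6
[7] i11  mul.MUL  -- tail

CYCLES = 8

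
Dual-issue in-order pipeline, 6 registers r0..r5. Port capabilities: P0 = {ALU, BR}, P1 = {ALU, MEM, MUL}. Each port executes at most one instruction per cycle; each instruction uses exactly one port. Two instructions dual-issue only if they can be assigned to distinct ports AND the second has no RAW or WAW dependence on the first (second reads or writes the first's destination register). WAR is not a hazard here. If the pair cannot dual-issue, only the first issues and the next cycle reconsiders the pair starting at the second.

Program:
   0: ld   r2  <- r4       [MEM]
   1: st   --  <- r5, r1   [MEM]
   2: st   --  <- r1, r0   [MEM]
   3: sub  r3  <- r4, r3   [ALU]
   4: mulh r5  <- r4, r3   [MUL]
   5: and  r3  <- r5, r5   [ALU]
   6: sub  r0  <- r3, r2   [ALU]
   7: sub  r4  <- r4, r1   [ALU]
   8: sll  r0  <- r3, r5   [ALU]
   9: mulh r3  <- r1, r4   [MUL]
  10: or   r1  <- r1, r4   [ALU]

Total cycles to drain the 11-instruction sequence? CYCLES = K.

CYCLES = 8

0. ld @i0  | no-port MEM/MEM
1. st @i1  | no-port MEM/MEM
2. st+sub @i2&i3  | pair
3. mulh @i4  | RAW r5
4. and @i5  | RAW r3
5. sub+sub @i6&i7  | pair
6. sll+mulh @i8&i9  | pair
7. or @i10  | tail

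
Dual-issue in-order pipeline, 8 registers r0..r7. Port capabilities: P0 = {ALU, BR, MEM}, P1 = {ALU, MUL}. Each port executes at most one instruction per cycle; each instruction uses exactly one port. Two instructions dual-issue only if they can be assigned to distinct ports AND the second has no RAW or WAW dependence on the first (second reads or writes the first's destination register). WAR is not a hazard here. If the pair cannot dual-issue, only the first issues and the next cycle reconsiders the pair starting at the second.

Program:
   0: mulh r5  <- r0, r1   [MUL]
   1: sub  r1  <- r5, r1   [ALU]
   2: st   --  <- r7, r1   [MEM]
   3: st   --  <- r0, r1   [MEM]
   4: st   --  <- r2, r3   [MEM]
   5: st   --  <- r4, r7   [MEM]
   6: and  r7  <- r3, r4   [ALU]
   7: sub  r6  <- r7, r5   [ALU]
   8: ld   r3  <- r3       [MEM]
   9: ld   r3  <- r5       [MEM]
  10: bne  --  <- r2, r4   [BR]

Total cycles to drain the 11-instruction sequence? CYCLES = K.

CYCLES = 9

[0] i0  mulh.MUL  -- RAW r5
[1] i1  sub.ALU  -- RAW r1
[2] i2  st.MEM  -- no-port MEM/MEM
[3] i3  st.MEM  -- no-port MEM/MEM
[4] i4  st.MEM  -- no-port MEM/MEM
[5] i5,i6  st.MEM+and.ALU  -- 2-wide
[6] i7,i8  sub.ALU+ld.MEM  -- 2-wide
[7] i9  ld.MEM  -- no-port MEM/BR
[8] i10  bne.BR  -- tail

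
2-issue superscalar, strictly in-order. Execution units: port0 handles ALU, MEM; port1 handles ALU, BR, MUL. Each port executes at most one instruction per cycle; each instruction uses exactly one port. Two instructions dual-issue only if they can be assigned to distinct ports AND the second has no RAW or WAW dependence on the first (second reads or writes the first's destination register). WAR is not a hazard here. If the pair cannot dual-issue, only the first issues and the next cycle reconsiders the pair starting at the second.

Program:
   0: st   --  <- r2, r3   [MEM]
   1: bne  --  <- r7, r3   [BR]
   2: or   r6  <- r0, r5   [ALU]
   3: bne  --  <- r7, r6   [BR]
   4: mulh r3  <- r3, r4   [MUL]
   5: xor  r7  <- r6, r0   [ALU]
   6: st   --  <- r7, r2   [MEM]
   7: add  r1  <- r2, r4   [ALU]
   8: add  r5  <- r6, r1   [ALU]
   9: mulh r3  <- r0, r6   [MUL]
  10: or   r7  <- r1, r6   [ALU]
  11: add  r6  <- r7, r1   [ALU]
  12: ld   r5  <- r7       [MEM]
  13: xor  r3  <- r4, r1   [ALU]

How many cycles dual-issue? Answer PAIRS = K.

#0 head=0: st.MEM bne.BR i0,i1 dual
#1 head=2: or.ALU i2 RAW r6
#2 head=3: bne.BR i3 no-port BR/MUL
#3 head=4: mulh.MUL xor.ALU i4,i5 dual
#4 head=6: st.MEM add.ALU i6,i7 dual
#5 head=8: add.ALU mulh.MUL i8,i9 dual
#6 head=10: or.ALU i10 RAW r7
#7 head=11: add.ALU ld.MEM i11,i12 dual
#8 head=13: xor.ALU i13 tail

PAIRS = 5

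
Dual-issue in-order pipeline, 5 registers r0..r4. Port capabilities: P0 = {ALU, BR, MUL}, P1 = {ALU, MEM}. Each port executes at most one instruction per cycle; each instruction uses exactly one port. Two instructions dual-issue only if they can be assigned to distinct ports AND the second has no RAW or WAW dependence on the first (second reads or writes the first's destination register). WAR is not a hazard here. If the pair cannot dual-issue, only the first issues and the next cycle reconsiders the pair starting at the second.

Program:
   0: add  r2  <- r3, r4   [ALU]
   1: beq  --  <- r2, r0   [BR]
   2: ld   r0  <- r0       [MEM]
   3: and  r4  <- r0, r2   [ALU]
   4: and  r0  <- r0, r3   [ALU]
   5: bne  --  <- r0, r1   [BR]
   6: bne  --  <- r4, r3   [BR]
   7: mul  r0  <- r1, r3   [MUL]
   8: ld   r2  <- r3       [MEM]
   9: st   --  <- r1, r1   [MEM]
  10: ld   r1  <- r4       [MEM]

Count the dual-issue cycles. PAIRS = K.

PAIRS = 3

t=0 i0:add.ALU ; RAW r2
t=1 i1/i2:beq.BR;ld.MEM ; pair
t=2 i3/i4:and.ALU;and.ALU ; pair
t=3 i5:bne.BR ; no-port BR/BR
t=4 i6:bne.BR ; no-port BR/MUL
t=5 i7/i8:mul.MUL;ld.MEM ; pair
t=6 i9:st.MEM ; no-port MEM/MEM
t=7 i10:ld.MEM ; tail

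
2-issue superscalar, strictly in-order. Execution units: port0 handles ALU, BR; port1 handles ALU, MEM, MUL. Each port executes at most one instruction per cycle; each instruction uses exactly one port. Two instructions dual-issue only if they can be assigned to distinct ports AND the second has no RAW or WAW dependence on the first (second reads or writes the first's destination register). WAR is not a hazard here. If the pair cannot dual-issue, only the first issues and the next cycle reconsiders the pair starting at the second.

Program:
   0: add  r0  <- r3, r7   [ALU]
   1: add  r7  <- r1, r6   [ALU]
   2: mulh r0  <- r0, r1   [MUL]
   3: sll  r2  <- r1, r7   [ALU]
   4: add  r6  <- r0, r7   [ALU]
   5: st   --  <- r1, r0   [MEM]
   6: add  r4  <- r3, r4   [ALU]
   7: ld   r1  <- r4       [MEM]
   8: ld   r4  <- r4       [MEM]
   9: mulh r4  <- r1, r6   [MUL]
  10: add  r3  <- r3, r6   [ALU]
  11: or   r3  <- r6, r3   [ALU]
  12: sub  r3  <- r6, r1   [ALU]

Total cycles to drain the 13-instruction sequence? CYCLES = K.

CYCLES = 9

  cy0 -> i0&i1 (add+add) 2-wide
  cy1 -> i2&i3 (mulh+sll) 2-wide
  cy2 -> i4&i5 (add+st) 2-wide
  cy3 -> i6 (add) RAW r4
  cy4 -> i7 (ld) no-port MEM/MEM
  cy5 -> i8 (ld) no-port MEM/MUL
  cy6 -> i9&i10 (mulh+add) 2-wide
  cy7 -> i11 (or) WAW r3
  cy8 -> i12 (sub) tail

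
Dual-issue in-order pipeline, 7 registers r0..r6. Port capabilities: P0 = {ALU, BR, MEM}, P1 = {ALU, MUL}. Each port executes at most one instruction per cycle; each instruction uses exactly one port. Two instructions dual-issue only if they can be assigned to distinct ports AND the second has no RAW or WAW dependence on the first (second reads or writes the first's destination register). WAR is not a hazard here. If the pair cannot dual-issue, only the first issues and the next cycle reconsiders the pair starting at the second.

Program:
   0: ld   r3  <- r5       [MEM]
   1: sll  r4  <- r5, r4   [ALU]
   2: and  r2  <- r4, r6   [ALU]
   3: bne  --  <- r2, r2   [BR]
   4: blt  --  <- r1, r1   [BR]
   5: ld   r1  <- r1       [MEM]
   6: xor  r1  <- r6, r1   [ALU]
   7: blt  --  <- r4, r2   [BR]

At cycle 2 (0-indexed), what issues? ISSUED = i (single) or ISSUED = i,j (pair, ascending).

c0: i0+i1 ld.MEM;sll.ALU  dual
c1: i2 and.ALU  RAW r2
c2: i3 bne.BR  no-port BR/BR
c3: i4 blt.BR  no-port BR/MEM
c4: i5 ld.MEM  RAW+WAW r1
c5: i6+i7 xor.ALU;blt.BR  dual

ISSUED = 3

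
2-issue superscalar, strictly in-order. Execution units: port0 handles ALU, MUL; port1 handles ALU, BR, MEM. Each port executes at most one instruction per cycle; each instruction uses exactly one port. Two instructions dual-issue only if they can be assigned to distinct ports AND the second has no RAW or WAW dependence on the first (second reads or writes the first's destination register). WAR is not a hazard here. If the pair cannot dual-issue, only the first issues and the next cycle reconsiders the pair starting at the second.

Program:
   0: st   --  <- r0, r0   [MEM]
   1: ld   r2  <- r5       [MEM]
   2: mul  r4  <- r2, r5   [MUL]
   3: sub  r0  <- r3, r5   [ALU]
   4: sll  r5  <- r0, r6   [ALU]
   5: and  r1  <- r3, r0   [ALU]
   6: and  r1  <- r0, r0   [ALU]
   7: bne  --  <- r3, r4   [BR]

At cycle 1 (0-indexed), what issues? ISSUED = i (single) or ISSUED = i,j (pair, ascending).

ISSUED = 1

c0: i0 st  no-port MEM/MEM
c1: i1 ld  RAW r2
c2: i2&i3 mul/sub  pair
c3: i4&i5 sll/and  pair
c4: i6&i7 and/bne  pair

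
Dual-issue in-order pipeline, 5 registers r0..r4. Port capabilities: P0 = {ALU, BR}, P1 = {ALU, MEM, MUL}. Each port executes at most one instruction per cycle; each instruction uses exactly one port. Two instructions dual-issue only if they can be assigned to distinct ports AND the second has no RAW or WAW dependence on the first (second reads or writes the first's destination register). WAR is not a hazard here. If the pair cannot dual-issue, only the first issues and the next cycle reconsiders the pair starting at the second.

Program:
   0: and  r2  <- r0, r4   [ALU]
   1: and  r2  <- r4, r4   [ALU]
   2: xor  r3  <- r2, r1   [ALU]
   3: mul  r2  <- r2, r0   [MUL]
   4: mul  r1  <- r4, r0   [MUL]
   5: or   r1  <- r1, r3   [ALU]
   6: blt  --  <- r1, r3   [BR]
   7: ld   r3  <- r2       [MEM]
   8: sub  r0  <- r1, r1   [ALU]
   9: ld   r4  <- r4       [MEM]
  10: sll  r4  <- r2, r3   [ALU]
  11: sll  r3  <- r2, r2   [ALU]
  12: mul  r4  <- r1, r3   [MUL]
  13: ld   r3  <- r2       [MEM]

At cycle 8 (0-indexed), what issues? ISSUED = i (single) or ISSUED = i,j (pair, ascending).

  cy0 -> i0 (and) WAW r2
  cy1 -> i1 (and) RAW r2
  cy2 -> i2+i3 (xor mul) pair
  cy3 -> i4 (mul) RAW+WAW r1
  cy4 -> i5 (or) RAW r1
  cy5 -> i6+i7 (blt ld) pair
  cy6 -> i8+i9 (sub ld) pair
  cy7 -> i10+i11 (sll sll) pair
  cy8 -> i12 (mul) no-port MUL/MEM
  cy9 -> i13 (ld) tail

ISSUED = 12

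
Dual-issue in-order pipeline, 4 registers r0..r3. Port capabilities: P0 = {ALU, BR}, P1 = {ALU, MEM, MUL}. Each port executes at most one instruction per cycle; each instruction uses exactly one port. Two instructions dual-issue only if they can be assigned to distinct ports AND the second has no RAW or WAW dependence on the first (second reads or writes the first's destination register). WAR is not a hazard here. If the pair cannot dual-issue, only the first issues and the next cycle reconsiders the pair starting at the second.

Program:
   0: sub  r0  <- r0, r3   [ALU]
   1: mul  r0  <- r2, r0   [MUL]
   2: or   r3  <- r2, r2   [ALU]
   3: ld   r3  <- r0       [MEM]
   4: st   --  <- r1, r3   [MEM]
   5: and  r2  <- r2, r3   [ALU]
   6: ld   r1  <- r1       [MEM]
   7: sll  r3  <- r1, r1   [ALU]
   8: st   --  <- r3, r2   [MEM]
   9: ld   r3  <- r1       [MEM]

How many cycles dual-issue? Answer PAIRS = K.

PAIRS = 2

0. sub.ALU @i0  | RAW+WAW r0
1. mul.MUL+or.ALU @i1/i2  | pair
2. ld.MEM @i3  | no-port MEM/MEM
3. st.MEM+and.ALU @i4/i5  | pair
4. ld.MEM @i6  | RAW r1
5. sll.ALU @i7  | RAW r3
6. st.MEM @i8  | no-port MEM/MEM
7. ld.MEM @i9  | tail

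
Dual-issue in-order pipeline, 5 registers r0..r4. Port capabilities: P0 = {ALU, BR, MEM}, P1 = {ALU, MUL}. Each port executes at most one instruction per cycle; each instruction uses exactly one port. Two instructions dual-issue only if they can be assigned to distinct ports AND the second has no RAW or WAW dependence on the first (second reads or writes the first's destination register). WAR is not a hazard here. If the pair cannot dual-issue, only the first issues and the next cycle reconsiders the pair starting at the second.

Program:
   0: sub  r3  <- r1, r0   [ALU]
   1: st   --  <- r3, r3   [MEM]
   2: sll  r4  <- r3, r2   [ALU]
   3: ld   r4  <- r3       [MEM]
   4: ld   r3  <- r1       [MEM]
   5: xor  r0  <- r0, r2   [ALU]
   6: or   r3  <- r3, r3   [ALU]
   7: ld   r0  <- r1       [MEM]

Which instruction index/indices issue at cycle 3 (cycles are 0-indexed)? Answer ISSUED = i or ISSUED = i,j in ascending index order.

ISSUED = 4,5

[0] i0  sub.ALU  -- RAW r3
[1] i1+i2  st.MEM/sll.ALU  -- 2-wide
[2] i3  ld.MEM  -- no-port MEM/MEM
[3] i4+i5  ld.MEM/xor.ALU  -- 2-wide
[4] i6+i7  or.ALU/ld.MEM  -- 2-wide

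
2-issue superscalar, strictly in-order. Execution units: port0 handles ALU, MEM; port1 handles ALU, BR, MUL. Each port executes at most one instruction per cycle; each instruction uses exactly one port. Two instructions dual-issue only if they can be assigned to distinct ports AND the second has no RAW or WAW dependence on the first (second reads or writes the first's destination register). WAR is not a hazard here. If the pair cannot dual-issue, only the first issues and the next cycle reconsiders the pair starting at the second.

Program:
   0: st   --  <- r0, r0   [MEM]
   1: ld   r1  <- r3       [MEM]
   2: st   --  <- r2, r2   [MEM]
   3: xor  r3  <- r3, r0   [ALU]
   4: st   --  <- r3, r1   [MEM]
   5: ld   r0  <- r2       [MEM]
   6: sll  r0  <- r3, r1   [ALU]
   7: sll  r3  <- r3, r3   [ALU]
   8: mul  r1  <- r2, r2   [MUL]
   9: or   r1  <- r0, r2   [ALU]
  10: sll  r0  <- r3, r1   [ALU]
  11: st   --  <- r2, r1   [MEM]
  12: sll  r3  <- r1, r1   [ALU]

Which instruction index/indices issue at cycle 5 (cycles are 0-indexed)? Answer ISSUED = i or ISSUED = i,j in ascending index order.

#0 head=0: st.MEM i0 no-port MEM/MEM
#1 head=1: ld.MEM i1 no-port MEM/MEM
#2 head=2: st.MEM/xor.ALU i2+i3 pair
#3 head=4: st.MEM i4 no-port MEM/MEM
#4 head=5: ld.MEM i5 WAW r0
#5 head=6: sll.ALU/sll.ALU i6+i7 pair
#6 head=8: mul.MUL i8 WAW r1
#7 head=9: or.ALU i9 RAW r1
#8 head=10: sll.ALU/st.MEM i10+i11 pair
#9 head=12: sll.ALU i12 tail

ISSUED = 6,7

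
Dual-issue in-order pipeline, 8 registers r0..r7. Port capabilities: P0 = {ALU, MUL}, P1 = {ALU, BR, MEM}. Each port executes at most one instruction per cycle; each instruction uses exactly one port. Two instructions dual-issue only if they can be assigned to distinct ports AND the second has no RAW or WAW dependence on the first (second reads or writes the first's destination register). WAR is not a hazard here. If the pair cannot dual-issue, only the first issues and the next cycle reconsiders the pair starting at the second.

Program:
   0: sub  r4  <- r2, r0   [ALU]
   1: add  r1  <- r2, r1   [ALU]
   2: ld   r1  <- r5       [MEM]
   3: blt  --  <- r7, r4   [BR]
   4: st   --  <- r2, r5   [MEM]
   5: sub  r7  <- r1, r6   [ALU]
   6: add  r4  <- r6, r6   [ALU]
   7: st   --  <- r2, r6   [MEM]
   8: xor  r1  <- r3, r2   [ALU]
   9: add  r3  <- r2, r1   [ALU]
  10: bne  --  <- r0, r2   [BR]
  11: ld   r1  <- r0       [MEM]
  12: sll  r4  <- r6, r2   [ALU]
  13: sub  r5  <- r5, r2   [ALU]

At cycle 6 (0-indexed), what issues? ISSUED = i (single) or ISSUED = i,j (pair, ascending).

ISSUED = 9,10

[0] i0,i1  sub.ALU;add.ALU  -- pair
[1] i2  ld.MEM  -- no-port MEM/BR
[2] i3  blt.BR  -- no-port BR/MEM
[3] i4,i5  st.MEM;sub.ALU  -- pair
[4] i6,i7  add.ALU;st.MEM  -- pair
[5] i8  xor.ALU  -- RAW r1
[6] i9,i10  add.ALU;bne.BR  -- pair
[7] i11,i12  ld.MEM;sll.ALU  -- pair
[8] i13  sub.ALU  -- tail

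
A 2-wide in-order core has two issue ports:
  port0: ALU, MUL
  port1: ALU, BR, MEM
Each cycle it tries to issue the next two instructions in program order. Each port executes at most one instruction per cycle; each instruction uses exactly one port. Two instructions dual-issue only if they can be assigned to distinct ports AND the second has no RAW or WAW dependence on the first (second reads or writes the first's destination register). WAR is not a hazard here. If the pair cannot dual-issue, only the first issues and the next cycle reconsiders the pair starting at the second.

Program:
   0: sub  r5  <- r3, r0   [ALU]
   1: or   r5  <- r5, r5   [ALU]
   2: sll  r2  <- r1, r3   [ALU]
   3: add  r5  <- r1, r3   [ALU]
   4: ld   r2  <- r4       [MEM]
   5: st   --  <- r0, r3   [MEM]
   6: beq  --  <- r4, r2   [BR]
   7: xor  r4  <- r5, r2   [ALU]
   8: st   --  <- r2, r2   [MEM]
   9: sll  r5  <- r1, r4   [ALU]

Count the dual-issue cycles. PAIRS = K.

PAIRS = 4

[0] i0  sub  -- RAW+WAW r5
[1] i1&i2  or;sll  -- 2-wide
[2] i3&i4  add;ld  -- 2-wide
[3] i5  st  -- no-port MEM/BR
[4] i6&i7  beq;xor  -- 2-wide
[5] i8&i9  st;sll  -- 2-wide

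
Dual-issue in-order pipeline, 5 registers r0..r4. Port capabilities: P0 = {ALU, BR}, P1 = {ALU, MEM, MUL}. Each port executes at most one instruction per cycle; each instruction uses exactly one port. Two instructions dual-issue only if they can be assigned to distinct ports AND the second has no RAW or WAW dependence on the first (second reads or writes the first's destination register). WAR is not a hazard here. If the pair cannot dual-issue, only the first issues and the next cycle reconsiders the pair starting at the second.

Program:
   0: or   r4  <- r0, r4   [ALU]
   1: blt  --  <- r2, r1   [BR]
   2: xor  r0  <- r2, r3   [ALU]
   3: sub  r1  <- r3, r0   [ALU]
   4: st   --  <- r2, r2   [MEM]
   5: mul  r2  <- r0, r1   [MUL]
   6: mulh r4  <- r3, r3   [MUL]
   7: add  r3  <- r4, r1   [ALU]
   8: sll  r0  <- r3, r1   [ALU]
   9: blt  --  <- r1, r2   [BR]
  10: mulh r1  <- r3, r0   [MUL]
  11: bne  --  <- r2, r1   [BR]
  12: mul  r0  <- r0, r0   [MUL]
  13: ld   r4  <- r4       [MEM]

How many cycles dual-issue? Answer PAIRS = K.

#0 head=0: or+blt i0&i1 pair
#1 head=2: xor i2 RAW r0
#2 head=3: sub+st i3&i4 pair
#3 head=5: mul i5 no-port MUL/MUL
#4 head=6: mulh i6 RAW r4
#5 head=7: add i7 RAW r3
#6 head=8: sll+blt i8&i9 pair
#7 head=10: mulh i10 RAW r1
#8 head=11: bne+mul i11&i12 pair
#9 head=13: ld i13 tail

PAIRS = 4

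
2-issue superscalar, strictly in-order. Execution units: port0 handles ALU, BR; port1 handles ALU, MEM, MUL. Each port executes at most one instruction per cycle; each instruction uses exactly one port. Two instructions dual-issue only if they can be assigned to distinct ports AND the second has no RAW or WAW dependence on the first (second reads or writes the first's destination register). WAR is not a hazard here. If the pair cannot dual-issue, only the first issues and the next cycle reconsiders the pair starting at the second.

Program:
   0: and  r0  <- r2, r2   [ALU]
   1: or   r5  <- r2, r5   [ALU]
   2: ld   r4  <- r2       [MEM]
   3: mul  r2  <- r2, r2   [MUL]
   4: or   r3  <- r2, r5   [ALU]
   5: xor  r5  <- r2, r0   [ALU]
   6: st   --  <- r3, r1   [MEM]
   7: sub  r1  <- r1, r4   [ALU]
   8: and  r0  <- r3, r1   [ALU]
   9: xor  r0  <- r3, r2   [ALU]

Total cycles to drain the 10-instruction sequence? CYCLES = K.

  cy0 -> i0/i1 (and.ALU;or.ALU) 2-wide
  cy1 -> i2 (ld.MEM) no-port MEM/MUL
  cy2 -> i3 (mul.MUL) RAW r2
  cy3 -> i4/i5 (or.ALU;xor.ALU) 2-wide
  cy4 -> i6/i7 (st.MEM;sub.ALU) 2-wide
  cy5 -> i8 (and.ALU) WAW r0
  cy6 -> i9 (xor.ALU) tail

CYCLES = 7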